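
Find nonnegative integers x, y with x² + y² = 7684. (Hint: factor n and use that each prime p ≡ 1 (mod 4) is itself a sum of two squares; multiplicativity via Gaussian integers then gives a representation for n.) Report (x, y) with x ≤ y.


Step 1: Factor n = 7684 = 2^2 · 17 · 113.
Step 2: Check the mod-4 condition on each prime factor: 2 = 2 (special); 17 ≡ 1 (mod 4), exponent 1; 113 ≡ 1 (mod 4), exponent 1.
All primes ≡ 3 (mod 4) appear to even exponent (or don't appear), so by the two-squares theorem n IS expressible as a sum of two squares.
Step 3: Build a representation. Group n = k² · m with k = 2 and m = 17 · 113 = 1921 (a product of primes ≡ 1 (mod 4)); a representation of m scales to one of n via (k·x)² + (k·y)² = k²(x² + y²). Each prime p ≡ 1 (mod 4) is itself a sum of two squares; find a² by testing p − a² for a perfect square:
  17: 17 − 1² = 16 = 4² ⇒ 17 = 1² + 4².
  113: 113 − 1² = 112, 113 − 2² = 109, 113 − 3² = 104, 113 − 4² = 97, 113 − 5² = 88, 113 − 6² = 77, 113 − 7² = 64 = 8² ⇒ 113 = 7² + 8².
  Combine using the Brahmagupta–Fibonacci identity (a² + b²)(c² + d²) = (ac − bd)² + (ad + bc)² = (ac + bd)² + (ad − bc)²:
  17 · 113 = 1921: from (1² + 4²)(7² + 8²), take (1·7 − 4·8, 1·8 + 4·7) = (7 − 32, 8 + 28) = (-25, 36); dropping signs (only squares matter) gives (25, 36); check 25² + 36² = 625 + 1296 = 1921 ✓.
  Scale by k = 2: (2·25, 2·36) = (50, 72).
Step 4: Order so x ≤ y and verify: 50² + 72² = 2500 + 5184 = 7684 = n. ✓

n = 7684 = 50² + 72² (one valid representation with x ≤ y).


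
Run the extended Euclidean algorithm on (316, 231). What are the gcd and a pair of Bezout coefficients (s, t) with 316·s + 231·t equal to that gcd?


Euclidean algorithm on (316, 231) — divide until remainder is 0:
  316 = 1 · 231 + 85
  231 = 2 · 85 + 61
  85 = 1 · 61 + 24
  61 = 2 · 24 + 13
  24 = 1 · 13 + 11
  13 = 1 · 11 + 2
  11 = 5 · 2 + 1
  2 = 2 · 1 + 0
gcd(316, 231) = 1.
Track Bezout coefficients alongside the remainders: start with r₀ = 316 = a·1 + b·0 (s = 1, t = 0) and r₁ = 231 = a·0 + b·1 (s = 0, t = 1); each new remainder r_{k+1} = r_{k-1} − q_k·r_k inherits s_{k+1} = s_{k-1} − q_k·s_k, t_{k+1} = t_{k-1} − q_k·t_k, so r_k = a·s_k + b·t_k at every step:
  q = 1: r = 85, s = 1 − 1·0 = 1, t = 0 − 1·1 = -1  (check: 316·1 + 231·(-1) = 85)
  q = 2: r = 61, s = 0 − 2·1 = -2, t = 1 − 2·(-1) = 3  (check: 316·(-2) + 231·3 = 61)
  q = 1: r = 24, s = 1 − 1·(-2) = 3, t = -1 − 1·3 = -4  (check: 316·3 + 231·(-4) = 24)
  q = 2: r = 13, s = -2 − 2·3 = -8, t = 3 − 2·(-4) = 11  (check: 316·(-8) + 231·11 = 13)
  q = 1: r = 11, s = 3 − 1·(-8) = 11, t = -4 − 1·11 = -15  (check: 316·11 + 231·(-15) = 11)
  q = 1: r = 2, s = -8 − 1·11 = -19, t = 11 − 1·(-15) = 26  (check: 316·(-19) + 231·26 = 2)
  q = 5: r = 1, s = 11 − 5·(-19) = 106, t = -15 − 5·26 = -145  (check: 316·106 + 231·(-145) = 1)
The row with r = 1 (the gcd) gives the Bezout coefficients s = 106, t = -145.
Result: 316 · (106) + 231 · (-145) = 1.

gcd(316, 231) = 1; s = 106, t = -145 (check: 316·106 + 231·(-145) = 1).


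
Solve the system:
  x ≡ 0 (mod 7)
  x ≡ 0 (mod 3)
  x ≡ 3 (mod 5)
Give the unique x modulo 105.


Moduli 7, 3, 5 are pairwise coprime; by CRT there is a unique solution modulo M = 7 · 3 · 5 = 105.
Solve pairwise, accumulating the modulus:
  Start with x ≡ 0 (mod 7).
  Combine with x ≡ 0 (mod 3): since gcd(7, 3) = 1, we get a unique residue mod 21.
    Write x = 0 + 7·t and substitute into x ≡ 0 (mod 3): 7·t ≡ 0 − 0 = 0 (mod 3).
    Reduce coefficients mod 3: 1·t ≡ 0 (mod 3).
    So t ≡ 0 (mod 3).
    Then x = 0 + 7·0 = 0, valid modulo lcm(7, 3) = 21: x ≡ 0 (mod 21).
  Combine with x ≡ 3 (mod 5): since gcd(21, 5) = 1, we get a unique residue mod 105.
    Write x = 0 + 21·t and substitute into x ≡ 3 (mod 5): 21·t ≡ 3 − 0 = 3 (mod 5).
    Reduce coefficients mod 5: 1·t ≡ 3 (mod 5).
    So t ≡ 3 (mod 5).
    Then x = 0 + 21·3 = 63, valid modulo lcm(21, 5) = 105: x ≡ 63 (mod 105).
Verify: 63 mod 7 = 0 ✓, 63 mod 3 = 0 ✓, 63 mod 5 = 3 ✓.

x ≡ 63 (mod 105).


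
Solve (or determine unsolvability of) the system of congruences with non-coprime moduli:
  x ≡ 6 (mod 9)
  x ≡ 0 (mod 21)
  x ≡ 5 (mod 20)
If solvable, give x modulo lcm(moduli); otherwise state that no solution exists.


Moduli 9, 21, 20 are not pairwise coprime, so CRT works modulo lcm(m_i) when all pairwise compatibility conditions hold.
Pairwise compatibility: gcd(m_i, m_j) must divide a_i - a_j for every pair.
Merge one congruence at a time:
  Start: x ≡ 6 (mod 9).
  Combine with x ≡ 0 (mod 21): gcd(9, 21) = 3; 0 - 6 = -6, which IS divisible by 3, so compatible.
    Write x = 6 + 9·t and substitute into x ≡ 0 (mod 21): 9·t ≡ 0 − 6 = -6 (mod 21).
    Divide the congruence (and modulus) by g = 3: 3·t ≡ -2 (mod 7).
    Reduce coefficients mod 7: 3·t ≡ 5 (mod 7).
    The inverse of 3 mod 7 is 5 (since 3·5 = 15 = 2·7 + 1), so t ≡ 5·5 = 25 ≡ 4 (mod 7).
    Then x = 6 + 9·4 = 42, valid modulo lcm(9, 21) = 63: x ≡ 42 (mod 63).
  Combine with x ≡ 5 (mod 20): gcd(63, 20) = 1; 5 - 42 = -37, which IS divisible by 1, so compatible.
    Write x = 42 + 63·t and substitute into x ≡ 5 (mod 20): 63·t ≡ 5 − 42 = -37 (mod 20).
    Reduce coefficients mod 20: 3·t ≡ 3 (mod 20).
    The inverse of 3 mod 20 is 7 (since 3·7 = 21 = 1·20 + 1), so t ≡ 7·3 = 21 ≡ 1 (mod 20).
    Then x = 42 + 63·1 = 105, valid modulo lcm(63, 20) = 1260: x ≡ 105 (mod 1260).
Verify: 105 mod 9 = 6, 105 mod 21 = 0, 105 mod 20 = 5.

x ≡ 105 (mod 1260).


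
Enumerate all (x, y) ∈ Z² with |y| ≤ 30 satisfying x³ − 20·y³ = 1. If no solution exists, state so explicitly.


The equation is x³ - 20y³ = 1. For fixed y, x³ = 20·y³ + 1, so a solution requires the RHS to be a perfect cube.
Strategy: iterate y from -30 to 30, compute RHS = 20·y³ + 1, and check whether it is a (positive or negative) perfect cube.
Check small values of y:
  y = 0: RHS = 1 = (1)³ ⇒ x = 1 works.
  y = 1: RHS = 21 is not a perfect cube.
  y = -1: RHS = -19 is not a perfect cube.
  y = 2: RHS = 161 is not a perfect cube.
  y = -2: RHS = -159 is not a perfect cube.
  y = 3: RHS = 541 is not a perfect cube.
  y = -3: RHS = -539 is not a perfect cube.
Continuing, at y = -7: RHS = -6859 = (-19)³ ⇒ x = -19 works.
Searching the remaining y in |y| ≤ 30 finds no further solutions.
Collected solutions: (1, 0), (-19, -7).

Solutions (with |y| ≤ 30): (1, 0), (-19, -7).


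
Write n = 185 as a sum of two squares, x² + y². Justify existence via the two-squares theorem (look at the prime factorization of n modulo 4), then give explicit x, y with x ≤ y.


Step 1: Factor n = 185 = 5 · 37.
Step 2: Check the mod-4 condition on each prime factor: 5 ≡ 1 (mod 4), exponent 1; 37 ≡ 1 (mod 4), exponent 1.
All primes ≡ 3 (mod 4) appear to even exponent (or don't appear), so by the two-squares theorem n IS expressible as a sum of two squares.
Step 3: Build a representation. Here n = 5 · 37 is a product of primes ≡ 1 (mod 4). Each prime p ≡ 1 (mod 4) is itself a sum of two squares; find a² by testing p − a² for a perfect square:
  5: 5 − 1² = 4 = 2² ⇒ 5 = 1² + 2².
  37: 37 − 1² = 36 = 6² ⇒ 37 = 1² + 6².
  Combine using the Brahmagupta–Fibonacci identity (a² + b²)(c² + d²) = (ac − bd)² + (ad + bc)² = (ac + bd)² + (ad − bc)²:
  5 · 37 = 185: from (1² + 2²)(1² + 6²), take (1·1 − 2·6, 1·6 + 2·1) = (1 − 12, 6 + 2) = (-11, 8); dropping signs (only squares matter) gives (11, 8); check 11² + 8² = 121 + 64 = 185 ✓.
Step 4: Order so x ≤ y and verify: 8² + 11² = 64 + 121 = 185 = n. ✓

n = 185 = 8² + 11² (one valid representation with x ≤ y).


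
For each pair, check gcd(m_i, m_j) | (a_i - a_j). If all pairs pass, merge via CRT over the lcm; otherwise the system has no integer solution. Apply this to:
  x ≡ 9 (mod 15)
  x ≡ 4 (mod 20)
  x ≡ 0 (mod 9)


Moduli 15, 20, 9 are not pairwise coprime, so CRT works modulo lcm(m_i) when all pairwise compatibility conditions hold.
Pairwise compatibility: gcd(m_i, m_j) must divide a_i - a_j for every pair.
Merge one congruence at a time:
  Start: x ≡ 9 (mod 15).
  Combine with x ≡ 4 (mod 20): gcd(15, 20) = 5; 4 - 9 = -5, which IS divisible by 5, so compatible.
    Write x = 9 + 15·t and substitute into x ≡ 4 (mod 20): 15·t ≡ 4 − 9 = -5 (mod 20).
    Divide the congruence (and modulus) by g = 5: 3·t ≡ -1 (mod 4).
    Reduce coefficients mod 4: 3·t ≡ 3 (mod 4).
    The inverse of 3 mod 4 is 3 (since 3·3 = 9 = 2·4 + 1), so t ≡ 3·3 = 9 ≡ 1 (mod 4).
    Then x = 9 + 15·1 = 24, valid modulo lcm(15, 20) = 60: x ≡ 24 (mod 60).
  Combine with x ≡ 0 (mod 9): gcd(60, 9) = 3; 0 - 24 = -24, which IS divisible by 3, so compatible.
    Write x = 24 + 60·t and substitute into x ≡ 0 (mod 9): 60·t ≡ 0 − 24 = -24 (mod 9).
    Divide the congruence (and modulus) by g = 3: 20·t ≡ -8 (mod 3).
    Reduce coefficients mod 3: 2·t ≡ 1 (mod 3).
    The inverse of 2 mod 3 is 2 (since 2·2 = 4 = 1·3 + 1), so t ≡ 2·1 = 2 ≡ 2 (mod 3).
    Then x = 24 + 60·2 = 144, valid modulo lcm(60, 9) = 180: x ≡ 144 (mod 180).
Verify: 144 mod 15 = 9, 144 mod 20 = 4, 144 mod 9 = 0.

x ≡ 144 (mod 180).


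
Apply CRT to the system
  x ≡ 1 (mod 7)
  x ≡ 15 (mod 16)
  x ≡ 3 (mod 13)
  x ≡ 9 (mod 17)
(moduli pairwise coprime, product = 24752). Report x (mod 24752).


Product of moduli M = 7 · 16 · 13 · 17 = 24752.
Merge one congruence at a time:
  Start: x ≡ 1 (mod 7).
  Combine with x ≡ 15 (mod 16); new modulus lcm = 112.
    Write x = 1 + 7·t and substitute into x ≡ 15 (mod 16): 7·t ≡ 15 − 1 = 14 (mod 16).
    The inverse of 7 mod 16 is 7 (since 7·7 = 49 = 3·16 + 1), so t ≡ 7·14 = 98 ≡ 2 (mod 16).
    Then x = 1 + 7·2 = 15, valid modulo lcm(7, 16) = 112: x ≡ 15 (mod 112).
  Combine with x ≡ 3 (mod 13); new modulus lcm = 1456.
    Write x = 15 + 112·t and substitute into x ≡ 3 (mod 13): 112·t ≡ 3 − 15 = -12 (mod 13).
    Reduce coefficients mod 13: 8·t ≡ 1 (mod 13).
    The inverse of 8 mod 13 is 5 (since 8·5 = 40 = 3·13 + 1), so t ≡ 5·1 = 5 ≡ 5 (mod 13).
    Then x = 15 + 112·5 = 575, valid modulo lcm(112, 13) = 1456: x ≡ 575 (mod 1456).
  Combine with x ≡ 9 (mod 17); new modulus lcm = 24752.
    Write x = 575 + 1456·t and substitute into x ≡ 9 (mod 17): 1456·t ≡ 9 − 575 = -566 (mod 17).
    Reduce coefficients mod 17: 11·t ≡ 12 (mod 17).
    The inverse of 11 mod 17 is 14 (since 11·14 = 154 = 9·17 + 1), so t ≡ 14·12 = 168 ≡ 15 (mod 17).
    Then x = 575 + 1456·15 = 22415, valid modulo lcm(1456, 17) = 24752: x ≡ 22415 (mod 24752).
Verify against each original: 22415 mod 7 = 1, 22415 mod 16 = 15, 22415 mod 13 = 3, 22415 mod 17 = 9.

x ≡ 22415 (mod 24752).


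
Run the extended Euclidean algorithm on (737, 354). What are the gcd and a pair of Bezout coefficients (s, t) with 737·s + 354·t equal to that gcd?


Euclidean algorithm on (737, 354) — divide until remainder is 0:
  737 = 2 · 354 + 29
  354 = 12 · 29 + 6
  29 = 4 · 6 + 5
  6 = 1 · 5 + 1
  5 = 5 · 1 + 0
gcd(737, 354) = 1.
Track Bezout coefficients alongside the remainders: start with r₀ = 737 = a·1 + b·0 (s = 1, t = 0) and r₁ = 354 = a·0 + b·1 (s = 0, t = 1); each new remainder r_{k+1} = r_{k-1} − q_k·r_k inherits s_{k+1} = s_{k-1} − q_k·s_k, t_{k+1} = t_{k-1} − q_k·t_k, so r_k = a·s_k + b·t_k at every step:
  q = 2: r = 29, s = 1 − 2·0 = 1, t = 0 − 2·1 = -2  (check: 737·1 + 354·(-2) = 29)
  q = 12: r = 6, s = 0 − 12·1 = -12, t = 1 − 12·(-2) = 25  (check: 737·(-12) + 354·25 = 6)
  q = 4: r = 5, s = 1 − 4·(-12) = 49, t = -2 − 4·25 = -102  (check: 737·49 + 354·(-102) = 5)
  q = 1: r = 1, s = -12 − 1·49 = -61, t = 25 − 1·(-102) = 127  (check: 737·(-61) + 354·127 = 1)
The row with r = 1 (the gcd) gives the Bezout coefficients s = -61, t = 127.
Result: 737 · (-61) + 354 · (127) = 1.

gcd(737, 354) = 1; s = -61, t = 127 (check: 737·(-61) + 354·127 = 1).


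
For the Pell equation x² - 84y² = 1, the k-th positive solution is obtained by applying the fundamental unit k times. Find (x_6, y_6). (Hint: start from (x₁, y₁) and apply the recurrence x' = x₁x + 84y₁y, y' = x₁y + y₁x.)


Step 1: Find the fundamental solution (x₁, y₁) of x² - 84y² = 1.
  Expand √84 as a continued fraction. a₀ = ⌊√84⌋ = 9; iterate m_{k+1} = d_k·a_k − m_k, d_{k+1} = (84 − m_{k+1}²)/d_k, a_{k+1} = ⌊(a₀ + m_{k+1})/d_{k+1}⌋ (starting m₀ = 0, d₀ = 1), with convergents p_k = a_k·p_{k-1} + p_{k-2}, q_k = a_k·q_{k-1} + q_{k-2} (p₋₁ = 1, q₋₁ = 0):
  k = 0: a₀ = 9; p₀/q₀ = 9/1; p₀² − 84·q₀² = 81 − 84 = -3.
  k = 1: m = 9, d = 3, a = ⌊(9 + 9)/3⌋ = 6; p/q = (6·9 + 1)/(6·1 + 0) = 55/6; p² − 84·q² = 3025 − 3024 = 1.
  The first convergent with p² − 84·q² = 1 gives the fundamental solution (x₁, y₁) = (55, 6).
Step 2: Apply the recurrence (x_{n+1}, y_{n+1}) = (x₁x_n + 84y₁y_n, x₁y_n + y₁x_n) repeatedly.
  From (x_1, y_1) = (55, 6): x_2 = 55·55 + 84·6·6 = 6049; y_2 = 55·6 + 6·55 = 660.
  From (x_2, y_2) = (6049, 660): x_3 = 55·6049 + 84·6·660 = 665335; y_3 = 55·660 + 6·6049 = 72594.
  From (x_3, y_3) = (665335, 72594): x_4 = 55·665335 + 84·6·72594 = 73180801; y_4 = 55·72594 + 6·665335 = 7984680.
  From (x_4, y_4) = (73180801, 7984680): x_5 = 55·73180801 + 84·6·7984680 = 8049222775; y_5 = 55·7984680 + 6·73180801 = 878242206.
  From (x_5, y_5) = (8049222775, 878242206): x_6 = 55·8049222775 + 84·6·878242206 = 885341324449; y_6 = 55·878242206 + 6·8049222775 = 96598657980.
Step 3: Verify x_6² - 84·y_6² = 783829260777109485153601 - 783829260777109485153600 = 1 (should be 1). ✓

(x_1, y_1) = (55, 6); (x_6, y_6) = (885341324449, 96598657980).


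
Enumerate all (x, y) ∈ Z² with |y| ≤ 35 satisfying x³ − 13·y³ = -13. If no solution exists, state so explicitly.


The equation is x³ - 13y³ = -13. For fixed y, x³ = 13·y³ − 13, so a solution requires the RHS to be a perfect cube.
Strategy: iterate y from -35 to 35, compute RHS = 13·y³ − 13, and check whether it is a (positive or negative) perfect cube.
Check small values of y:
  y = 0: RHS = -13 is not a perfect cube.
  y = 1: RHS = 0 = (0)³ ⇒ x = 0 works.
  y = -1: RHS = -26 is not a perfect cube.
  y = 2: RHS = 91 is not a perfect cube.
  y = -2: RHS = -117 is not a perfect cube.
  y = 3: RHS = 338 is not a perfect cube.
  y = -3: RHS = -364 is not a perfect cube.
Continuing the search up to |y| = 35 finds no further solutions beyond those listed.
Collected solutions: (0, 1).

Solutions (with |y| ≤ 35): (0, 1).


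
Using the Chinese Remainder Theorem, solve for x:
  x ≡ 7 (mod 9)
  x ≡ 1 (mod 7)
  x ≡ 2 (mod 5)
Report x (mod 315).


Moduli 9, 7, 5 are pairwise coprime; by CRT there is a unique solution modulo M = 9 · 7 · 5 = 315.
Solve pairwise, accumulating the modulus:
  Start with x ≡ 7 (mod 9).
  Combine with x ≡ 1 (mod 7): since gcd(9, 7) = 1, we get a unique residue mod 63.
    Write x = 7 + 9·t and substitute into x ≡ 1 (mod 7): 9·t ≡ 1 − 7 = -6 (mod 7).
    Reduce coefficients mod 7: 2·t ≡ 1 (mod 7).
    The inverse of 2 mod 7 is 4 (since 2·4 = 8 = 1·7 + 1), so t ≡ 4·1 = 4 ≡ 4 (mod 7).
    Then x = 7 + 9·4 = 43, valid modulo lcm(9, 7) = 63: x ≡ 43 (mod 63).
  Combine with x ≡ 2 (mod 5): since gcd(63, 5) = 1, we get a unique residue mod 315.
    Write x = 43 + 63·t and substitute into x ≡ 2 (mod 5): 63·t ≡ 2 − 43 = -41 (mod 5).
    Reduce coefficients mod 5: 3·t ≡ 4 (mod 5).
    The inverse of 3 mod 5 is 2 (since 3·2 = 6 = 1·5 + 1), so t ≡ 2·4 = 8 ≡ 3 (mod 5).
    Then x = 43 + 63·3 = 232, valid modulo lcm(63, 5) = 315: x ≡ 232 (mod 315).
Verify: 232 mod 9 = 7 ✓, 232 mod 7 = 1 ✓, 232 mod 5 = 2 ✓.

x ≡ 232 (mod 315).


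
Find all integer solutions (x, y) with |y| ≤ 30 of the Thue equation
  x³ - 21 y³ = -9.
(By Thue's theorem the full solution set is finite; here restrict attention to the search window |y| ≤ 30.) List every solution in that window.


The equation is x³ - 21y³ = -9. For fixed y, x³ = 21·y³ − 9, so a solution requires the RHS to be a perfect cube.
Strategy: iterate y from -30 to 30, compute RHS = 21·y³ − 9, and check whether it is a (positive or negative) perfect cube.
Check small values of y:
  y = 0: RHS = -9 is not a perfect cube.
  y = 1: RHS = 12 is not a perfect cube.
  y = -1: RHS = -30 is not a perfect cube.
  y = 2: RHS = 159 is not a perfect cube.
  y = -2: RHS = -177 is not a perfect cube.
  y = 3: RHS = 558 is not a perfect cube.
  y = -3: RHS = -576 is not a perfect cube.
Continuing the search up to |y| = 30 finds no solutions either.
No (x, y) in the scanned range satisfies the equation.

No integer solutions with |y| ≤ 30.


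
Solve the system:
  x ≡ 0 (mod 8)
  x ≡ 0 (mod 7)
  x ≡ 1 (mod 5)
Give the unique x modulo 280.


Moduli 8, 7, 5 are pairwise coprime; by CRT there is a unique solution modulo M = 8 · 7 · 5 = 280.
Solve pairwise, accumulating the modulus:
  Start with x ≡ 0 (mod 8).
  Combine with x ≡ 0 (mod 7): since gcd(8, 7) = 1, we get a unique residue mod 56.
    Write x = 0 + 8·t and substitute into x ≡ 0 (mod 7): 8·t ≡ 0 − 0 = 0 (mod 7).
    Reduce coefficients mod 7: 1·t ≡ 0 (mod 7).
    So t ≡ 0 (mod 7).
    Then x = 0 + 8·0 = 0, valid modulo lcm(8, 7) = 56: x ≡ 0 (mod 56).
  Combine with x ≡ 1 (mod 5): since gcd(56, 5) = 1, we get a unique residue mod 280.
    Write x = 0 + 56·t and substitute into x ≡ 1 (mod 5): 56·t ≡ 1 − 0 = 1 (mod 5).
    Reduce coefficients mod 5: 1·t ≡ 1 (mod 5).
    So t ≡ 1 (mod 5).
    Then x = 0 + 56·1 = 56, valid modulo lcm(56, 5) = 280: x ≡ 56 (mod 280).
Verify: 56 mod 8 = 0 ✓, 56 mod 7 = 0 ✓, 56 mod 5 = 1 ✓.

x ≡ 56 (mod 280).


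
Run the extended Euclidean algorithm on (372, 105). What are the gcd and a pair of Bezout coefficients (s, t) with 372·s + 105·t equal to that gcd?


Euclidean algorithm on (372, 105) — divide until remainder is 0:
  372 = 3 · 105 + 57
  105 = 1 · 57 + 48
  57 = 1 · 48 + 9
  48 = 5 · 9 + 3
  9 = 3 · 3 + 0
gcd(372, 105) = 3.
Track Bezout coefficients alongside the remainders: start with r₀ = 372 = a·1 + b·0 (s = 1, t = 0) and r₁ = 105 = a·0 + b·1 (s = 0, t = 1); each new remainder r_{k+1} = r_{k-1} − q_k·r_k inherits s_{k+1} = s_{k-1} − q_k·s_k, t_{k+1} = t_{k-1} − q_k·t_k, so r_k = a·s_k + b·t_k at every step:
  q = 3: r = 57, s = 1 − 3·0 = 1, t = 0 − 3·1 = -3  (check: 372·1 + 105·(-3) = 57)
  q = 1: r = 48, s = 0 − 1·1 = -1, t = 1 − 1·(-3) = 4  (check: 372·(-1) + 105·4 = 48)
  q = 1: r = 9, s = 1 − 1·(-1) = 2, t = -3 − 1·4 = -7  (check: 372·2 + 105·(-7) = 9)
  q = 5: r = 3, s = -1 − 5·2 = -11, t = 4 − 5·(-7) = 39  (check: 372·(-11) + 105·39 = 3)
The row with r = 3 (the gcd) gives the Bezout coefficients s = -11, t = 39.
Result: 372 · (-11) + 105 · (39) = 3.

gcd(372, 105) = 3; s = -11, t = 39 (check: 372·(-11) + 105·39 = 3).


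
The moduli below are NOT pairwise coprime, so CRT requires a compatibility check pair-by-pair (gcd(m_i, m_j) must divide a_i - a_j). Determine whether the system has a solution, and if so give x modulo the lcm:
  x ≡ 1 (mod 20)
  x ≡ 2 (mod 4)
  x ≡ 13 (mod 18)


Moduli 20, 4, 18 are not pairwise coprime, so CRT works modulo lcm(m_i) when all pairwise compatibility conditions hold.
Pairwise compatibility: gcd(m_i, m_j) must divide a_i - a_j for every pair.
Merge one congruence at a time:
  Start: x ≡ 1 (mod 20).
  Combine with x ≡ 2 (mod 4): gcd(20, 4) = 4, and 2 - 1 = 1 is NOT divisible by 4.
    ⇒ system is inconsistent (no integer solution).

No solution (the system is inconsistent).


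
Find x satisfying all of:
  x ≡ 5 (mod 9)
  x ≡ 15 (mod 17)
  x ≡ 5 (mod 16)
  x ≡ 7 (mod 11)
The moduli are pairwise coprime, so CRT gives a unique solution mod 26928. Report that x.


Product of moduli M = 9 · 17 · 16 · 11 = 26928.
Merge one congruence at a time:
  Start: x ≡ 5 (mod 9).
  Combine with x ≡ 15 (mod 17); new modulus lcm = 153.
    Write x = 5 + 9·t and substitute into x ≡ 15 (mod 17): 9·t ≡ 15 − 5 = 10 (mod 17).
    The inverse of 9 mod 17 is 2 (since 9·2 = 18 = 1·17 + 1), so t ≡ 2·10 = 20 ≡ 3 (mod 17).
    Then x = 5 + 9·3 = 32, valid modulo lcm(9, 17) = 153: x ≡ 32 (mod 153).
  Combine with x ≡ 5 (mod 16); new modulus lcm = 2448.
    Write x = 32 + 153·t and substitute into x ≡ 5 (mod 16): 153·t ≡ 5 − 32 = -27 (mod 16).
    Reduce coefficients mod 16: 9·t ≡ 5 (mod 16).
    The inverse of 9 mod 16 is 9 (since 9·9 = 81 = 5·16 + 1), so t ≡ 9·5 = 45 ≡ 13 (mod 16).
    Then x = 32 + 153·13 = 2021, valid modulo lcm(153, 16) = 2448: x ≡ 2021 (mod 2448).
  Combine with x ≡ 7 (mod 11); new modulus lcm = 26928.
    Write x = 2021 + 2448·t and substitute into x ≡ 7 (mod 11): 2448·t ≡ 7 − 2021 = -2014 (mod 11).
    Reduce coefficients mod 11: 6·t ≡ 10 (mod 11).
    The inverse of 6 mod 11 is 2 (since 6·2 = 12 = 1·11 + 1), so t ≡ 2·10 = 20 ≡ 9 (mod 11).
    Then x = 2021 + 2448·9 = 24053, valid modulo lcm(2448, 11) = 26928: x ≡ 24053 (mod 26928).
Verify against each original: 24053 mod 9 = 5, 24053 mod 17 = 15, 24053 mod 16 = 5, 24053 mod 11 = 7.

x ≡ 24053 (mod 26928).


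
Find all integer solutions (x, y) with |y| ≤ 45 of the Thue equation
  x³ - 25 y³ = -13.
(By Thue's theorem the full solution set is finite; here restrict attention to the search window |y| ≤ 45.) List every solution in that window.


The equation is x³ - 25y³ = -13. For fixed y, x³ = 25·y³ − 13, so a solution requires the RHS to be a perfect cube.
Strategy: iterate y from -45 to 45, compute RHS = 25·y³ − 13, and check whether it is a (positive or negative) perfect cube.
Check small values of y:
  y = 0: RHS = -13 is not a perfect cube.
  y = 1: RHS = 12 is not a perfect cube.
  y = -1: RHS = -38 is not a perfect cube.
  y = 2: RHS = 187 is not a perfect cube.
  y = -2: RHS = -213 is not a perfect cube.
  y = 3: RHS = 662 is not a perfect cube.
  y = -3: RHS = -688 is not a perfect cube.
Continuing the search up to |y| = 45 finds no solutions either.
No (x, y) in the scanned range satisfies the equation.

No integer solutions with |y| ≤ 45.


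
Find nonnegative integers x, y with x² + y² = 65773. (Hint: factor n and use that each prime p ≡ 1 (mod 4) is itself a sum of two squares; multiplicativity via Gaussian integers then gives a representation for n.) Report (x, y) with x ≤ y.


Step 1: Factor n = 65773 = 17 · 53 · 73.
Step 2: Check the mod-4 condition on each prime factor: 17 ≡ 1 (mod 4), exponent 1; 53 ≡ 1 (mod 4), exponent 1; 73 ≡ 1 (mod 4), exponent 1.
All primes ≡ 3 (mod 4) appear to even exponent (or don't appear), so by the two-squares theorem n IS expressible as a sum of two squares.
Step 3: Build a representation. Here n = 17 · 53 · 73 is a product of primes ≡ 1 (mod 4). Each prime p ≡ 1 (mod 4) is itself a sum of two squares; find a² by testing p − a² for a perfect square:
  17: 17 − 1² = 16 = 4² ⇒ 17 = 1² + 4².
  53: 53 − 1² = 52, 53 − 2² = 49 = 7² ⇒ 53 = 2² + 7².
  73: 73 − 1² = 72, 73 − 2² = 69, 73 − 3² = 64 = 8² ⇒ 73 = 3² + 8².
  Combine using the Brahmagupta–Fibonacci identity (a² + b²)(c² + d²) = (ac − bd)² + (ad + bc)² = (ac + bd)² + (ad − bc)²:
  17 · 53 = 901: from (1² + 4²)(2² + 7²), take (1·2 − 4·7, 1·7 + 4·2) = (2 − 28, 7 + 8) = (-26, 15); dropping signs (only squares matter) gives (26, 15); check 26² + 15² = 676 + 225 = 901 ✓.
  901 · 73 = 65773: from (26² + 15²)(3² + 8²), take (26·3 − 15·8, 26·8 + 15·3) = (78 − 120, 208 + 45) = (-42, 253); dropping signs (only squares matter) gives (42, 253); check 42² + 253² = 1764 + 64009 = 65773 ✓.
Step 4: Order so x ≤ y and verify: 42² + 253² = 1764 + 64009 = 65773 = n. ✓

n = 65773 = 42² + 253² (one valid representation with x ≤ y).


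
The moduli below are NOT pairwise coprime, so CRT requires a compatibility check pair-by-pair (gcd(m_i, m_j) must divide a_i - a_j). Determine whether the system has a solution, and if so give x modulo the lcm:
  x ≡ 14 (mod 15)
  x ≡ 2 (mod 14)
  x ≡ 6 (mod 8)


Moduli 15, 14, 8 are not pairwise coprime, so CRT works modulo lcm(m_i) when all pairwise compatibility conditions hold.
Pairwise compatibility: gcd(m_i, m_j) must divide a_i - a_j for every pair.
Merge one congruence at a time:
  Start: x ≡ 14 (mod 15).
  Combine with x ≡ 2 (mod 14): gcd(15, 14) = 1; 2 - 14 = -12, which IS divisible by 1, so compatible.
    Write x = 14 + 15·t and substitute into x ≡ 2 (mod 14): 15·t ≡ 2 − 14 = -12 (mod 14).
    Reduce coefficients mod 14: 1·t ≡ 2 (mod 14).
    So t ≡ 2 (mod 14).
    Then x = 14 + 15·2 = 44, valid modulo lcm(15, 14) = 210: x ≡ 44 (mod 210).
  Combine with x ≡ 6 (mod 8): gcd(210, 8) = 2; 6 - 44 = -38, which IS divisible by 2, so compatible.
    Write x = 44 + 210·t and substitute into x ≡ 6 (mod 8): 210·t ≡ 6 − 44 = -38 (mod 8).
    Divide the congruence (and modulus) by g = 2: 105·t ≡ -19 (mod 4).
    Reduce coefficients mod 4: 1·t ≡ 1 (mod 4).
    So t ≡ 1 (mod 4).
    Then x = 44 + 210·1 = 254, valid modulo lcm(210, 8) = 840: x ≡ 254 (mod 840).
Verify: 254 mod 15 = 14, 254 mod 14 = 2, 254 mod 8 = 6.

x ≡ 254 (mod 840).


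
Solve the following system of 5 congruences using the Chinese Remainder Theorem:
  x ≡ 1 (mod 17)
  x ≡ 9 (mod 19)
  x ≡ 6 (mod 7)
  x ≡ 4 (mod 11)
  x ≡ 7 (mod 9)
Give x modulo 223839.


Product of moduli M = 17 · 19 · 7 · 11 · 9 = 223839.
Merge one congruence at a time:
  Start: x ≡ 1 (mod 17).
  Combine with x ≡ 9 (mod 19); new modulus lcm = 323.
    Write x = 1 + 17·t and substitute into x ≡ 9 (mod 19): 17·t ≡ 9 − 1 = 8 (mod 19).
    The inverse of 17 mod 19 is 9 (since 17·9 = 153 = 8·19 + 1), so t ≡ 9·8 = 72 ≡ 15 (mod 19).
    Then x = 1 + 17·15 = 256, valid modulo lcm(17, 19) = 323: x ≡ 256 (mod 323).
  Combine with x ≡ 6 (mod 7); new modulus lcm = 2261.
    Write x = 256 + 323·t and substitute into x ≡ 6 (mod 7): 323·t ≡ 6 − 256 = -250 (mod 7).
    Reduce coefficients mod 7: 1·t ≡ 2 (mod 7).
    So t ≡ 2 (mod 7).
    Then x = 256 + 323·2 = 902, valid modulo lcm(323, 7) = 2261: x ≡ 902 (mod 2261).
  Combine with x ≡ 4 (mod 11); new modulus lcm = 24871.
    Write x = 902 + 2261·t and substitute into x ≡ 4 (mod 11): 2261·t ≡ 4 − 902 = -898 (mod 11).
    Reduce coefficients mod 11: 6·t ≡ 4 (mod 11).
    The inverse of 6 mod 11 is 2 (since 6·2 = 12 = 1·11 + 1), so t ≡ 2·4 = 8 ≡ 8 (mod 11).
    Then x = 902 + 2261·8 = 18990, valid modulo lcm(2261, 11) = 24871: x ≡ 18990 (mod 24871).
  Combine with x ≡ 7 (mod 9); new modulus lcm = 223839.
    Write x = 18990 + 24871·t and substitute into x ≡ 7 (mod 9): 24871·t ≡ 7 − 18990 = -18983 (mod 9).
    Reduce coefficients mod 9: 4·t ≡ 7 (mod 9).
    The inverse of 4 mod 9 is 7 (since 4·7 = 28 = 3·9 + 1), so t ≡ 7·7 = 49 ≡ 4 (mod 9).
    Then x = 18990 + 24871·4 = 118474, valid modulo lcm(24871, 9) = 223839: x ≡ 118474 (mod 223839).
Verify against each original: 118474 mod 17 = 1, 118474 mod 19 = 9, 118474 mod 7 = 6, 118474 mod 11 = 4, 118474 mod 9 = 7.

x ≡ 118474 (mod 223839).


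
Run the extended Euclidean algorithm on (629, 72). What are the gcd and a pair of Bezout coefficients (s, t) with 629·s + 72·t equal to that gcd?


Euclidean algorithm on (629, 72) — divide until remainder is 0:
  629 = 8 · 72 + 53
  72 = 1 · 53 + 19
  53 = 2 · 19 + 15
  19 = 1 · 15 + 4
  15 = 3 · 4 + 3
  4 = 1 · 3 + 1
  3 = 3 · 1 + 0
gcd(629, 72) = 1.
Track Bezout coefficients alongside the remainders: start with r₀ = 629 = a·1 + b·0 (s = 1, t = 0) and r₁ = 72 = a·0 + b·1 (s = 0, t = 1); each new remainder r_{k+1} = r_{k-1} − q_k·r_k inherits s_{k+1} = s_{k-1} − q_k·s_k, t_{k+1} = t_{k-1} − q_k·t_k, so r_k = a·s_k + b·t_k at every step:
  q = 8: r = 53, s = 1 − 8·0 = 1, t = 0 − 8·1 = -8  (check: 629·1 + 72·(-8) = 53)
  q = 1: r = 19, s = 0 − 1·1 = -1, t = 1 − 1·(-8) = 9  (check: 629·(-1) + 72·9 = 19)
  q = 2: r = 15, s = 1 − 2·(-1) = 3, t = -8 − 2·9 = -26  (check: 629·3 + 72·(-26) = 15)
  q = 1: r = 4, s = -1 − 1·3 = -4, t = 9 − 1·(-26) = 35  (check: 629·(-4) + 72·35 = 4)
  q = 3: r = 3, s = 3 − 3·(-4) = 15, t = -26 − 3·35 = -131  (check: 629·15 + 72·(-131) = 3)
  q = 1: r = 1, s = -4 − 1·15 = -19, t = 35 − 1·(-131) = 166  (check: 629·(-19) + 72·166 = 1)
The row with r = 1 (the gcd) gives the Bezout coefficients s = -19, t = 166.
Result: 629 · (-19) + 72 · (166) = 1.

gcd(629, 72) = 1; s = -19, t = 166 (check: 629·(-19) + 72·166 = 1).


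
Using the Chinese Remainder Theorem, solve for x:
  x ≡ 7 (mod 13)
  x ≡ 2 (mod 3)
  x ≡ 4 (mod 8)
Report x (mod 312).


Moduli 13, 3, 8 are pairwise coprime; by CRT there is a unique solution modulo M = 13 · 3 · 8 = 312.
Solve pairwise, accumulating the modulus:
  Start with x ≡ 7 (mod 13).
  Combine with x ≡ 2 (mod 3): since gcd(13, 3) = 1, we get a unique residue mod 39.
    Write x = 7 + 13·t and substitute into x ≡ 2 (mod 3): 13·t ≡ 2 − 7 = -5 (mod 3).
    Reduce coefficients mod 3: 1·t ≡ 1 (mod 3).
    So t ≡ 1 (mod 3).
    Then x = 7 + 13·1 = 20, valid modulo lcm(13, 3) = 39: x ≡ 20 (mod 39).
  Combine with x ≡ 4 (mod 8): since gcd(39, 8) = 1, we get a unique residue mod 312.
    Write x = 20 + 39·t and substitute into x ≡ 4 (mod 8): 39·t ≡ 4 − 20 = -16 (mod 8).
    Reduce coefficients mod 8: 7·t ≡ 0 (mod 8).
    The inverse of 7 mod 8 is 7 (since 7·7 = 49 = 6·8 + 1), so t ≡ 7·0 = 0 ≡ 0 (mod 8).
    Then x = 20 + 39·0 = 20, valid modulo lcm(39, 8) = 312: x ≡ 20 (mod 312).
Verify: 20 mod 13 = 7 ✓, 20 mod 3 = 2 ✓, 20 mod 8 = 4 ✓.

x ≡ 20 (mod 312).


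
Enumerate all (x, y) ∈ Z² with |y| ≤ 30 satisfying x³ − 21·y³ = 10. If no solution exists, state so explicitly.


The equation is x³ - 21y³ = 10. For fixed y, x³ = 21·y³ + 10, so a solution requires the RHS to be a perfect cube.
Strategy: iterate y from -30 to 30, compute RHS = 21·y³ + 10, and check whether it is a (positive or negative) perfect cube.
Check small values of y:
  y = 0: RHS = 10 is not a perfect cube.
  y = 1: RHS = 31 is not a perfect cube.
  y = -1: RHS = -11 is not a perfect cube.
  y = 2: RHS = 178 is not a perfect cube.
  y = -2: RHS = -158 is not a perfect cube.
  y = 3: RHS = 577 is not a perfect cube.
  y = -3: RHS = -557 is not a perfect cube.
Continuing the search up to |y| = 30 finds no solutions either.
No (x, y) in the scanned range satisfies the equation.

No integer solutions with |y| ≤ 30.


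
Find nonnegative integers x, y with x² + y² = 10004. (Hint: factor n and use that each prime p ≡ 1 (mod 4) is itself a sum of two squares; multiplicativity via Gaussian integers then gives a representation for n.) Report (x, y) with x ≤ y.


Step 1: Factor n = 10004 = 2^2 · 41 · 61.
Step 2: Check the mod-4 condition on each prime factor: 2 = 2 (special); 41 ≡ 1 (mod 4), exponent 1; 61 ≡ 1 (mod 4), exponent 1.
All primes ≡ 3 (mod 4) appear to even exponent (or don't appear), so by the two-squares theorem n IS expressible as a sum of two squares.
Step 3: Build a representation. Group n = k² · m with k = 2 and m = 41 · 61 = 2501 (a product of primes ≡ 1 (mod 4)); a representation of m scales to one of n via (k·x)² + (k·y)² = k²(x² + y²). Each prime p ≡ 1 (mod 4) is itself a sum of two squares; find a² by testing p − a² for a perfect square:
  41: 41 − 1² = 40, 41 − 2² = 37, 41 − 3² = 32, 41 − 4² = 25 = 5² ⇒ 41 = 4² + 5².
  61: 61 − 1² = 60, 61 − 2² = 57, 61 − 3² = 52, 61 − 4² = 45, 61 − 5² = 36 = 6² ⇒ 61 = 5² + 6².
  Combine using the Brahmagupta–Fibonacci identity (a² + b²)(c² + d²) = (ac − bd)² + (ad + bc)² = (ac + bd)² + (ad − bc)²:
  41 · 61 = 2501: from (4² + 5²)(5² + 6²), take (4·5 − 5·6, 4·6 + 5·5) = (20 − 30, 24 + 25) = (-10, 49); dropping signs (only squares matter) gives (10, 49); check 10² + 49² = 100 + 2401 = 2501 ✓.
  Scale by k = 2: (2·10, 2·49) = (20, 98).
Step 4: Order so x ≤ y and verify: 20² + 98² = 400 + 9604 = 10004 = n. ✓

n = 10004 = 20² + 98² (one valid representation with x ≤ y).


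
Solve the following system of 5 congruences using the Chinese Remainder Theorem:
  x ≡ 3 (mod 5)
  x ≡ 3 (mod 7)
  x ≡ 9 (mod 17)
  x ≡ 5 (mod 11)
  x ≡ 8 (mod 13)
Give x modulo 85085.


Product of moduli M = 5 · 7 · 17 · 11 · 13 = 85085.
Merge one congruence at a time:
  Start: x ≡ 3 (mod 5).
  Combine with x ≡ 3 (mod 7); new modulus lcm = 35.
    Write x = 3 + 5·t and substitute into x ≡ 3 (mod 7): 5·t ≡ 3 − 3 = 0 (mod 7).
    The inverse of 5 mod 7 is 3 (since 5·3 = 15 = 2·7 + 1), so t ≡ 3·0 = 0 ≡ 0 (mod 7).
    Then x = 3 + 5·0 = 3, valid modulo lcm(5, 7) = 35: x ≡ 3 (mod 35).
  Combine with x ≡ 9 (mod 17); new modulus lcm = 595.
    Write x = 3 + 35·t and substitute into x ≡ 9 (mod 17): 35·t ≡ 9 − 3 = 6 (mod 17).
    Reduce coefficients mod 17: 1·t ≡ 6 (mod 17).
    So t ≡ 6 (mod 17).
    Then x = 3 + 35·6 = 213, valid modulo lcm(35, 17) = 595: x ≡ 213 (mod 595).
  Combine with x ≡ 5 (mod 11); new modulus lcm = 6545.
    Write x = 213 + 595·t and substitute into x ≡ 5 (mod 11): 595·t ≡ 5 − 213 = -208 (mod 11).
    Reduce coefficients mod 11: 1·t ≡ 1 (mod 11).
    So t ≡ 1 (mod 11).
    Then x = 213 + 595·1 = 808, valid modulo lcm(595, 11) = 6545: x ≡ 808 (mod 6545).
  Combine with x ≡ 8 (mod 13); new modulus lcm = 85085.
    Write x = 808 + 6545·t and substitute into x ≡ 8 (mod 13): 6545·t ≡ 8 − 808 = -800 (mod 13).
    Reduce coefficients mod 13: 6·t ≡ 6 (mod 13).
    The inverse of 6 mod 13 is 11 (since 6·11 = 66 = 5·13 + 1), so t ≡ 11·6 = 66 ≡ 1 (mod 13).
    Then x = 808 + 6545·1 = 7353, valid modulo lcm(6545, 13) = 85085: x ≡ 7353 (mod 85085).
Verify against each original: 7353 mod 5 = 3, 7353 mod 7 = 3, 7353 mod 17 = 9, 7353 mod 11 = 5, 7353 mod 13 = 8.

x ≡ 7353 (mod 85085).


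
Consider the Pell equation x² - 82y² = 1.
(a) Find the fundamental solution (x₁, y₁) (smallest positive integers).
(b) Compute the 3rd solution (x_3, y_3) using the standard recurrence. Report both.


Step 1: Find the fundamental solution (x₁, y₁) of x² - 82y² = 1.
  Expand √82 as a continued fraction. a₀ = ⌊√82⌋ = 9; iterate m_{k+1} = d_k·a_k − m_k, d_{k+1} = (82 − m_{k+1}²)/d_k, a_{k+1} = ⌊(a₀ + m_{k+1})/d_{k+1}⌋ (starting m₀ = 0, d₀ = 1), with convergents p_k = a_k·p_{k-1} + p_{k-2}, q_k = a_k·q_{k-1} + q_{k-2} (p₋₁ = 1, q₋₁ = 0):
  k = 0: a₀ = 9; p₀/q₀ = 9/1; p₀² − 82·q₀² = 81 − 82 = -1.
  k = 1: m = 9, d = 1, a = ⌊(9 + 9)/1⌋ = 18; p/q = (18·9 + 1)/(18·1 + 0) = 163/18; p² − 82·q² = 26569 − 26568 = 1.
  The first convergent with p² − 82·q² = 1 gives the fundamental solution (x₁, y₁) = (163, 18).
Step 2: Apply the recurrence (x_{n+1}, y_{n+1}) = (x₁x_n + 82y₁y_n, x₁y_n + y₁x_n) repeatedly.
  From (x_1, y_1) = (163, 18): x_2 = 163·163 + 82·18·18 = 53137; y_2 = 163·18 + 18·163 = 5868.
  From (x_2, y_2) = (53137, 5868): x_3 = 163·53137 + 82·18·5868 = 17322499; y_3 = 163·5868 + 18·53137 = 1912950.
Step 3: Verify x_3² - 82·y_3² = 300068971605001 - 300068971605000 = 1 (should be 1). ✓

(x_1, y_1) = (163, 18); (x_3, y_3) = (17322499, 1912950).


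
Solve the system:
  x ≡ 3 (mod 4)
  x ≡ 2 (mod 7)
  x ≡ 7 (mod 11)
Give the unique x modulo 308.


Moduli 4, 7, 11 are pairwise coprime; by CRT there is a unique solution modulo M = 4 · 7 · 11 = 308.
Solve pairwise, accumulating the modulus:
  Start with x ≡ 3 (mod 4).
  Combine with x ≡ 2 (mod 7): since gcd(4, 7) = 1, we get a unique residue mod 28.
    Write x = 3 + 4·t and substitute into x ≡ 2 (mod 7): 4·t ≡ 2 − 3 = -1 (mod 7).
    Reduce coefficients mod 7: 4·t ≡ 6 (mod 7).
    The inverse of 4 mod 7 is 2 (since 4·2 = 8 = 1·7 + 1), so t ≡ 2·6 = 12 ≡ 5 (mod 7).
    Then x = 3 + 4·5 = 23, valid modulo lcm(4, 7) = 28: x ≡ 23 (mod 28).
  Combine with x ≡ 7 (mod 11): since gcd(28, 11) = 1, we get a unique residue mod 308.
    Write x = 23 + 28·t and substitute into x ≡ 7 (mod 11): 28·t ≡ 7 − 23 = -16 (mod 11).
    Reduce coefficients mod 11: 6·t ≡ 6 (mod 11).
    The inverse of 6 mod 11 is 2 (since 6·2 = 12 = 1·11 + 1), so t ≡ 2·6 = 12 ≡ 1 (mod 11).
    Then x = 23 + 28·1 = 51, valid modulo lcm(28, 11) = 308: x ≡ 51 (mod 308).
Verify: 51 mod 4 = 3 ✓, 51 mod 7 = 2 ✓, 51 mod 11 = 7 ✓.

x ≡ 51 (mod 308).


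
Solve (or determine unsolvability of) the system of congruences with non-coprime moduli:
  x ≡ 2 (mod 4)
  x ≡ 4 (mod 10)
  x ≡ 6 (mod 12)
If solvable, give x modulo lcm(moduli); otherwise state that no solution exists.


Moduli 4, 10, 12 are not pairwise coprime, so CRT works modulo lcm(m_i) when all pairwise compatibility conditions hold.
Pairwise compatibility: gcd(m_i, m_j) must divide a_i - a_j for every pair.
Merge one congruence at a time:
  Start: x ≡ 2 (mod 4).
  Combine with x ≡ 4 (mod 10): gcd(4, 10) = 2; 4 - 2 = 2, which IS divisible by 2, so compatible.
    Write x = 2 + 4·t and substitute into x ≡ 4 (mod 10): 4·t ≡ 4 − 2 = 2 (mod 10).
    Divide the congruence (and modulus) by g = 2: 2·t ≡ 1 (mod 5).
    The inverse of 2 mod 5 is 3 (since 2·3 = 6 = 1·5 + 1), so t ≡ 3·1 = 3 ≡ 3 (mod 5).
    Then x = 2 + 4·3 = 14, valid modulo lcm(4, 10) = 20: x ≡ 14 (mod 20).
  Combine with x ≡ 6 (mod 12): gcd(20, 12) = 4; 6 - 14 = -8, which IS divisible by 4, so compatible.
    Write x = 14 + 20·t and substitute into x ≡ 6 (mod 12): 20·t ≡ 6 − 14 = -8 (mod 12).
    Divide the congruence (and modulus) by g = 4: 5·t ≡ -2 (mod 3).
    Reduce coefficients mod 3: 2·t ≡ 1 (mod 3).
    The inverse of 2 mod 3 is 2 (since 2·2 = 4 = 1·3 + 1), so t ≡ 2·1 = 2 ≡ 2 (mod 3).
    Then x = 14 + 20·2 = 54, valid modulo lcm(20, 12) = 60: x ≡ 54 (mod 60).
Verify: 54 mod 4 = 2, 54 mod 10 = 4, 54 mod 12 = 6.

x ≡ 54 (mod 60).


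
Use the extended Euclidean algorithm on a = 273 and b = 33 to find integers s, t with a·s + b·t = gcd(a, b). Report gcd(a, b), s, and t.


Euclidean algorithm on (273, 33) — divide until remainder is 0:
  273 = 8 · 33 + 9
  33 = 3 · 9 + 6
  9 = 1 · 6 + 3
  6 = 2 · 3 + 0
gcd(273, 33) = 3.
Track Bezout coefficients alongside the remainders: start with r₀ = 273 = a·1 + b·0 (s = 1, t = 0) and r₁ = 33 = a·0 + b·1 (s = 0, t = 1); each new remainder r_{k+1} = r_{k-1} − q_k·r_k inherits s_{k+1} = s_{k-1} − q_k·s_k, t_{k+1} = t_{k-1} − q_k·t_k, so r_k = a·s_k + b·t_k at every step:
  q = 8: r = 9, s = 1 − 8·0 = 1, t = 0 − 8·1 = -8  (check: 273·1 + 33·(-8) = 9)
  q = 3: r = 6, s = 0 − 3·1 = -3, t = 1 − 3·(-8) = 25  (check: 273·(-3) + 33·25 = 6)
  q = 1: r = 3, s = 1 − 1·(-3) = 4, t = -8 − 1·25 = -33  (check: 273·4 + 33·(-33) = 3)
The row with r = 3 (the gcd) gives the Bezout coefficients s = 4, t = -33.
Result: 273 · (4) + 33 · (-33) = 3.

gcd(273, 33) = 3; s = 4, t = -33 (check: 273·4 + 33·(-33) = 3).


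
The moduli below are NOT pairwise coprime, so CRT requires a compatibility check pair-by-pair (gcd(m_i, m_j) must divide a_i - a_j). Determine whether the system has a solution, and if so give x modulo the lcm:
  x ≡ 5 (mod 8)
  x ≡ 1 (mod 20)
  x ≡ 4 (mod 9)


Moduli 8, 20, 9 are not pairwise coprime, so CRT works modulo lcm(m_i) when all pairwise compatibility conditions hold.
Pairwise compatibility: gcd(m_i, m_j) must divide a_i - a_j for every pair.
Merge one congruence at a time:
  Start: x ≡ 5 (mod 8).
  Combine with x ≡ 1 (mod 20): gcd(8, 20) = 4; 1 - 5 = -4, which IS divisible by 4, so compatible.
    Write x = 5 + 8·t and substitute into x ≡ 1 (mod 20): 8·t ≡ 1 − 5 = -4 (mod 20).
    Divide the congruence (and modulus) by g = 4: 2·t ≡ -1 (mod 5).
    Reduce coefficients mod 5: 2·t ≡ 4 (mod 5).
    The inverse of 2 mod 5 is 3 (since 2·3 = 6 = 1·5 + 1), so t ≡ 3·4 = 12 ≡ 2 (mod 5).
    Then x = 5 + 8·2 = 21, valid modulo lcm(8, 20) = 40: x ≡ 21 (mod 40).
  Combine with x ≡ 4 (mod 9): gcd(40, 9) = 1; 4 - 21 = -17, which IS divisible by 1, so compatible.
    Write x = 21 + 40·t and substitute into x ≡ 4 (mod 9): 40·t ≡ 4 − 21 = -17 (mod 9).
    Reduce coefficients mod 9: 4·t ≡ 1 (mod 9).
    The inverse of 4 mod 9 is 7 (since 4·7 = 28 = 3·9 + 1), so t ≡ 7·1 = 7 ≡ 7 (mod 9).
    Then x = 21 + 40·7 = 301, valid modulo lcm(40, 9) = 360: x ≡ 301 (mod 360).
Verify: 301 mod 8 = 5, 301 mod 20 = 1, 301 mod 9 = 4.

x ≡ 301 (mod 360).
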